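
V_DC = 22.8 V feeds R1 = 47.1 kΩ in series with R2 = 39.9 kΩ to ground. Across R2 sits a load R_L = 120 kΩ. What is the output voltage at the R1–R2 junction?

First combine the lower leg with the load: R2 ‖ R_L = 29.94 kΩ.
Voltage divider with the loaded lower leg: V_out = 22.8 × 29.94/(47.1 + 29.94) = 22.8 × 0.3887 = 8.861 V.

V_out ≈ 8.86 V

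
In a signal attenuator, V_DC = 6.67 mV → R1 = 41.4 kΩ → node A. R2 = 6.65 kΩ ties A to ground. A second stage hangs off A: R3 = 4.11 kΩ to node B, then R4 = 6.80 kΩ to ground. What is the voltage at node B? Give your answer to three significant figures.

The second stage (R3 + R4 = 10.91 kΩ) loads node A in parallel with R2.
R2 ‖ (R3+R4) = 4.132 kΩ.
V_A = 6.67 × 4.132/(41.4 + 4.132) = 0.6052 mV.
V_B = V_A × 0.6233 = 0.3772 mV.

V_B ≈ 0.377 mV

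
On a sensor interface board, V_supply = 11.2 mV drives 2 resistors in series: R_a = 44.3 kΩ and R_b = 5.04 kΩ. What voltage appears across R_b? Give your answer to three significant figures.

ΣR = 44.3 + 5.04 = 49.34 kΩ.
By the voltage-divider rule, V = 11.2 × 5.040/49.34 = 1.144 mV.

V ≈ 1.14 mV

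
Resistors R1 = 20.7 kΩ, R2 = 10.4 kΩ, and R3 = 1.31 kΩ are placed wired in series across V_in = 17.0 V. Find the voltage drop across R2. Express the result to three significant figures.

V ≈ 5.46 V

Total series resistance ΣR = 20.7 + 10.4 + 1.31 = 32.41 kΩ.
Voltage divider: V = V_in · (10.40 / 32.41) = 17.0 × 0.3209 = 5.455 V.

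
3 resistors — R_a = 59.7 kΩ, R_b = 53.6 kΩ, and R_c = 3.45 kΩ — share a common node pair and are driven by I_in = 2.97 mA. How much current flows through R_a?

I ≈ 0.153 mA

Conductances: ΣG = 1/59.7 + 1/53.6 + 1/3.45 = 0.3253 (1/kΩ).
R_a takes the fraction G_k/ΣG = 0.01675/0.3253 = 0.05150, so I = 2.97 × 0.05150 = 0.1529 mA.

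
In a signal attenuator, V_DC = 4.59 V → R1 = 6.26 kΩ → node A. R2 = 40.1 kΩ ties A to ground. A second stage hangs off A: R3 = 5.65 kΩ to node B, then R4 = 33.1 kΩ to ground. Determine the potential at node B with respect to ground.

The second stage (R3 + R4 = 38.75 kΩ) loads node A in parallel with R2.
R2 ‖ (R3+R4) = 19.71 kΩ.
So V_A = 4.59 × 0.7589 = 3.483 V.
Then the unloaded second divider: V_B = V_A × R4/(R3+R4) = 3.483 × 0.8542 = 2.976 V.

V_B ≈ 2.98 V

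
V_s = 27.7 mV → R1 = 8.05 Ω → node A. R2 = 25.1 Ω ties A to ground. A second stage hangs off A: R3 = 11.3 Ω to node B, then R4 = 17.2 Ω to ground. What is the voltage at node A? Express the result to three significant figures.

V_A ≈ 17.3 mV

The second stage (R3 + R4 = 28.50 Ω) loads node A in parallel with R2.
R2 ‖ (R3+R4) = 13.35 Ω.
V_A = 27.7 × 13.35/(8.05 + 13.35) = 17.28 mV.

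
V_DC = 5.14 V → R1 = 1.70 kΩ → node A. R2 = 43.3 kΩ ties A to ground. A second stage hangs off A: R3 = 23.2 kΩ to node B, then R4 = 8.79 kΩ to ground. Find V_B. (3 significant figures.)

V_B ≈ 1.29 V

The second stage (R3 + R4 = 31.99 kΩ) loads node A in parallel with R2.
R2 ‖ (R3+R4) = 18.40 kΩ.
V_A = 5.14 × 18.40/(1.70 + 18.40) = 4.705 V.
V_B = V_A × 0.2748 = 1.293 V.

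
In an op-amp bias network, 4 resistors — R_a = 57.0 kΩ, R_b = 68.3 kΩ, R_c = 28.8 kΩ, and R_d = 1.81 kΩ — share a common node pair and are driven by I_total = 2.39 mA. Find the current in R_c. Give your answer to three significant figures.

I ≈ 0.134 mA

Conductances: ΣG = 1/57.0 + 1/68.3 + 1/28.8 + 1/1.81 = 0.6194 (1/kΩ).
Current divider: I(R_c) = I_total · G_k/ΣG = 2.39 × (0.03472/0.6194) = 2.39 × 0.05606 = 0.1340 mA.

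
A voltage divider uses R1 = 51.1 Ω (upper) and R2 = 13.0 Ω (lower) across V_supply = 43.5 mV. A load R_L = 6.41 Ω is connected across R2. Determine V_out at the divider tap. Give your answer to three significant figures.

The load sits in parallel with R2, giving an effective lower resistance R2' = R2·R_L/(R2+R_L) = 4.293 Ω.
Now apply the divider: V_out = 43.5 × 0.07750 = 3.371 mV.
(Unloaded it would be 8.82 mV; the load pulls it down.)

V_out ≈ 3.37 mV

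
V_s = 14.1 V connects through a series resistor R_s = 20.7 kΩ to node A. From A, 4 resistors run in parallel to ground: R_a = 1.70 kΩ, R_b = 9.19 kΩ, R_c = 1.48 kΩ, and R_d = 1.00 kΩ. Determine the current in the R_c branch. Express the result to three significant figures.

I ≈ 0.190 mA

Equivalent of the parallel group: R_p = 0.4215 kΩ.
V_A by voltage divider: V_A = 14.1 × 0.4215/(20.7 + 0.4215) = 0.2814 V.
I(R_c) = V_A / R_c = 0.2814/1.48 = 0.1901 mA.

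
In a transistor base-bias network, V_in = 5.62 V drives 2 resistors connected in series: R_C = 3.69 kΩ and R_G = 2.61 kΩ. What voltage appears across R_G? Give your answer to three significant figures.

ΣR = 3.69 + 2.61 = 6.300 kΩ.
By the voltage-divider rule, V = 5.62 × 2.610/6.300 = 2.328 V.

V ≈ 2.33 V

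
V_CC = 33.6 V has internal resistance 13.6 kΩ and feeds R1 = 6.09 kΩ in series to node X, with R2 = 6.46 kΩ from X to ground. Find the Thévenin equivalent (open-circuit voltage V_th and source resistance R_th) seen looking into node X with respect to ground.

V_th ≈ 8.30 V, R_th ≈ 4.86 kΩ

R1' = 13.6 + 6.09 = 19.69 kΩ (source resistance + R1).
With X open, the divider is unloaded: V_th = 33.6 × 6.46/26.15 = 8.300 V.
With V_CC suppressed (replaced by a short), R_th = R1' ‖ R2 = (19.69 × 6.46)/(19.69 + 6.46) = 4.864 kΩ.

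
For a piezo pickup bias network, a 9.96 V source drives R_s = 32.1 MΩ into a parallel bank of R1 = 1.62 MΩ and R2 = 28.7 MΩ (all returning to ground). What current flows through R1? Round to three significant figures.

Parallel bank: R_p = 1/(1/1.62 + 1/28.7) = 1.533 MΩ.
V_A = 9.96 × 1.533/33.63 = 0.4541 V.
Branch current I = V_A/R1 = 0.4541/1.62 = 0.2803 µA.

I ≈ 0.280 µA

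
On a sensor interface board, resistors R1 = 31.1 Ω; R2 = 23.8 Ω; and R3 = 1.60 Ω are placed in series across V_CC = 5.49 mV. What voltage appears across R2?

V ≈ 2.31 mV

Total series resistance ΣR = 31.1 + 23.8 + 1.60 = 56.50 Ω.
By the voltage-divider rule, V = 5.49 × 23.80/56.50 = 2.313 mV.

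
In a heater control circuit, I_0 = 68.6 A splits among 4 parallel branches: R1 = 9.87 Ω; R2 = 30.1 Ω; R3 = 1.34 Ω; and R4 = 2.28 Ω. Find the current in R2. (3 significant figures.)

I ≈ 1.73 A

Conductances: ΣG = 1/9.87 + 1/30.1 + 1/1.34 + 1/2.28 = 1.319 (1/Ω).
R2 takes the fraction G_k/ΣG = 0.03322/1.319 = 0.02518, so I = 68.6 × 0.02518 = 1.727 A.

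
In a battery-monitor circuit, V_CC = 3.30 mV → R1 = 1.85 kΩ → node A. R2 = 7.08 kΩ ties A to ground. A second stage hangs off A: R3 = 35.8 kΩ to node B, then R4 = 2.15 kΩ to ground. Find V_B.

V_B ≈ 0.143 mV

The second stage (R3 + R4 = 37.95 kΩ) loads node A in parallel with R2.
R2 ‖ (R3+R4) = 5.967 kΩ.
V_A = 3.30 × 5.967/(1.85 + 5.967) = 2.519 mV.
Then the unloaded second divider: V_B = V_A × R4/(R3+R4) = 2.519 × 0.05665 = 0.1427 mV.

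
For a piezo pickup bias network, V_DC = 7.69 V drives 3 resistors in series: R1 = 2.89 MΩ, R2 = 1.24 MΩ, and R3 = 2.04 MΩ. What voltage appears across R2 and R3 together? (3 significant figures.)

V ≈ 4.09 V

ΣR = 2.89 + 1.24 + 2.04 = 6.170 MΩ.
R_{R2..R3} = 1.24 + 2.04 = 3.280 MΩ.
V = V_DC · R/ΣR = 7.69 × 0.5316 = 4.088 V.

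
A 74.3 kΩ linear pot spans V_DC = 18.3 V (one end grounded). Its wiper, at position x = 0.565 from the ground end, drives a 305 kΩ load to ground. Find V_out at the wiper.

Lower segment x·R_p = 41.98 kΩ; upper segment (1−x)·R_p = 32.32 kΩ.
Lower segment in parallel with the load: 41.98 ‖ 305 = 36.90 kΩ.
Then V_out = V_DC · 36.90/(32.32 + 36.90) = 9.755 V.

V_out ≈ 9.76 V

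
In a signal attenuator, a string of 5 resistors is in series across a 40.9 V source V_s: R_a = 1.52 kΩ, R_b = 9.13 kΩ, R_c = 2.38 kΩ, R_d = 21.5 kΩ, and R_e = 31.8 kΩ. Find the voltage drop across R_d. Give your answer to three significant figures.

Total series resistance ΣR = 1.52 + 9.13 + 2.38 + 21.5 + 31.8 = 66.33 kΩ.
V = V_s · R/ΣR = 40.9 × 0.3241 = 13.26 V.

V ≈ 13.3 V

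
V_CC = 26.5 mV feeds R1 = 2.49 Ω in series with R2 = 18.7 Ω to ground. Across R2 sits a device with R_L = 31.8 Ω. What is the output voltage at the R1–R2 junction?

First combine the lower leg with the load: R2 ‖ R_L = 11.78 Ω.
Then V_out = V_CC · R2'/(R1 + R2') = 26.5 × 11.78/14.27 = 21.87 mV.

V_out ≈ 21.9 mV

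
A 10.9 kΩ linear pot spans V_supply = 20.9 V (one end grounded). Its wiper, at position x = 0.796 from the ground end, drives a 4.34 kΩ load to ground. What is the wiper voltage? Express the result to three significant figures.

V_out ≈ 11.8 V

Lower segment x·R_p = 8.676 kΩ; upper segment (1−x)·R_p = 2.224 kΩ.
R_L loads the lower segment: effective lower R = 2.893 kΩ.
V_out = 20.9 × 2.893/(2.224 + 2.893) = 11.82 V.
(Unloaded: V_out = x·V_supply = 16.6 V.)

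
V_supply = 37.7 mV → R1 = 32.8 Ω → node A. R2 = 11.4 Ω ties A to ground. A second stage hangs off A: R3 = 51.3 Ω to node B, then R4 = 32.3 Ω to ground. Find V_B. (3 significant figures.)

Looking into the second stage from A: R3 + R4 = 83.60 Ω appears in parallel with R2.
Effective lower resistance at A: R2 ‖ 83.60 = 10.03 Ω.
So V_A = 37.7 × 0.2342 = 8.830 mV.
Then the unloaded second divider: V_B = V_A × R4/(R3+R4) = 8.830 × 0.3864 = 3.412 mV.

V_B ≈ 3.41 mV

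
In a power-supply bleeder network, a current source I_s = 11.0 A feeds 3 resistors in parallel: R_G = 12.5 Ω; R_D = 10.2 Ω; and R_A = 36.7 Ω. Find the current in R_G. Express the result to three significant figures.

I ≈ 4.29 A

Conductances: ΣG = 1/12.5 + 1/10.2 + 1/36.7 = 0.2053 (1/Ω).
Current divider: I(R_G) = I_s · G_k/ΣG = 11.0 × (0.08000/0.2053) = 11.0 × 0.3897 = 4.287 A.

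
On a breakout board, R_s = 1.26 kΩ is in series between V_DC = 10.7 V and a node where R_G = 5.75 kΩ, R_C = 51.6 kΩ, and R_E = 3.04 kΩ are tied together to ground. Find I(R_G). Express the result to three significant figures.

Parallel bank: R_p = 1/(1/5.75 + 1/51.6 + 1/3.04) = 1.915 kΩ.
V_A by voltage divider: V_A = 10.7 × 1.915/(1.26 + 1.915) = 6.453 V.
I(R_G) = V_A / R_G = 6.453/5.75 = 1.122 mA.
(Equivalently: I_total = 3.370 mA, then current-divider fraction G_k/ΣG = 0.3330.)

I ≈ 1.12 mA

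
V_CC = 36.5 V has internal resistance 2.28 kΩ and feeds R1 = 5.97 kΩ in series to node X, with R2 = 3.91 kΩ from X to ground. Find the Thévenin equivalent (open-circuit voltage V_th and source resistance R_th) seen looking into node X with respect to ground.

V_th ≈ 11.7 V, R_th ≈ 2.65 kΩ

R1' = 2.28 + 5.97 = 8.250 kΩ (source resistance + R1).
With X open, the divider is unloaded: V_th = 36.5 × 3.91/12.16 = 11.74 V.
Zeroing V_CC shorts the top of R1' to ground, so R_th = R1' ‖ R2 = 2.653 kΩ.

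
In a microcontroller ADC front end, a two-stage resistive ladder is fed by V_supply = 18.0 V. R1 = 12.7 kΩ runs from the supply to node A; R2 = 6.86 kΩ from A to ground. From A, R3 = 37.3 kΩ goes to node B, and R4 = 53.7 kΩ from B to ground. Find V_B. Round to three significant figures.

V_B ≈ 3.55 V

The second stage (R3 + R4 = 91.00 kΩ) loads node A in parallel with R2.
R2 ‖ (R3+R4) = 6.379 kΩ.
First divider: V_A = V_supply · 6.379/(12.7 + 6.379) = 6.018 V.
Stage 2 is unloaded, so V_B = V_A · R4/(R3+R4) = 6.018 × 53.7/91.00 = 3.551 V.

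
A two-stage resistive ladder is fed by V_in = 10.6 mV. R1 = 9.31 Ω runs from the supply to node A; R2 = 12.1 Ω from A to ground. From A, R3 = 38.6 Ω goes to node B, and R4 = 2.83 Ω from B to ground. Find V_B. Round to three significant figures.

V_B ≈ 0.363 mV

Looking into the second stage from A: R3 + R4 = 41.43 Ω appears in parallel with R2.
R2 ‖ (R3+R4) = 9.365 Ω.
V_A = 10.6 × 9.365/(9.31 + 9.365) = 5.316 mV.
Then the unloaded second divider: V_B = V_A × R4/(R3+R4) = 5.316 × 0.06831 = 0.3631 mV.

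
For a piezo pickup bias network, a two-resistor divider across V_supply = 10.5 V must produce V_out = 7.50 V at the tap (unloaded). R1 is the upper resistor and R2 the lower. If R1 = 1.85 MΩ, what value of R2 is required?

R2 ≈ 4.62 MΩ

The divider ratio is R2/(R1+R2) = 7.50/10.5 = 0.7143.
R2 = R1 · 0.7143/(1 − 0.7143) = 4.625 MΩ.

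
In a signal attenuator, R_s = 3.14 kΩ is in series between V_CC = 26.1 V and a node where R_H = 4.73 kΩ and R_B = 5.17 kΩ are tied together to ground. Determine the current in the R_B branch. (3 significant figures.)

I ≈ 2.22 mA

Combine the parallel branches: R_p = (1/4.73 + 1/5.17)⁻¹ = 2.470 kΩ.
Node voltage V_A = V_CC · R_p/(R_s + R_p) = 26.1 × 0.4403 = 11.49 V.
I(R_B) = V_A / R_B = 11.49/5.17 = 2.223 mA.
(Equivalently: I_total = 4.652 mA, then current-divider fraction G_k/ΣG = 0.4778.)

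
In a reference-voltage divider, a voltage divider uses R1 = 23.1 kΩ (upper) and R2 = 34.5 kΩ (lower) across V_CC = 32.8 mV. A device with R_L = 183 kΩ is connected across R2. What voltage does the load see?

The load sits in parallel with R2, giving an effective lower resistance R2' = R2·R_L/(R2+R_L) = 29.03 kΩ.
Voltage divider with the loaded lower leg: V_out = 32.8 × 29.03/(23.1 + 29.03) = 32.8 × 0.5569 = 18.26 mV.

V_out ≈ 18.3 mV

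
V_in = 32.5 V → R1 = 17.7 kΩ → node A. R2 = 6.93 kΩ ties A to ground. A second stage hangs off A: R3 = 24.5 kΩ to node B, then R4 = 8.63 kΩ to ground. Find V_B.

V_B ≈ 2.07 V

The second stage (R3 + R4 = 33.13 kΩ) loads node A in parallel with R2.
Effective lower resistance at A: R2 ‖ 33.13 = 5.731 kΩ.
First divider: V_A = V_in · 5.731/(17.7 + 5.731) = 7.949 V.
Then the unloaded second divider: V_B = V_A × R4/(R3+R4) = 7.949 × 0.2605 = 2.071 V.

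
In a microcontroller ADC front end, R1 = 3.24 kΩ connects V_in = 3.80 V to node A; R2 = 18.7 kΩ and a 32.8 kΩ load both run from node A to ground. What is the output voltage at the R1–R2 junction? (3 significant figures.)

V_out ≈ 2.99 V

First combine the lower leg with the load: R2 ‖ R_L = 11.91 kΩ.
Voltage divider with the loaded lower leg: V_out = 3.80 × 11.91/(3.24 + 11.91) = 3.80 × 0.7861 = 2.987 V.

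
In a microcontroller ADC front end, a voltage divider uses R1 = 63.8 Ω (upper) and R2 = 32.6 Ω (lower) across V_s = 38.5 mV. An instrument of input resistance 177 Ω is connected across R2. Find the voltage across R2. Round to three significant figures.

The load sits in parallel with R2, giving an effective lower resistance R2' = R2·R_L/(R2+R_L) = 27.53 Ω.
Now apply the divider: V_out = 38.5 × 0.3014 = 11.61 mV.
(Unloaded it would be 13.0 mV; the load pulls it down.)

V_out ≈ 11.6 mV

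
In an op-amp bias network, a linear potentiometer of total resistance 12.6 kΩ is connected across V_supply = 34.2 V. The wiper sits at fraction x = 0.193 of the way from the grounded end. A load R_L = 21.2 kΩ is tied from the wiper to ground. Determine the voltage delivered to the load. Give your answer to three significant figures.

V_out ≈ 6.04 V

Split the track: R_lower = x·R_p = 2.432 kΩ, R_upper = (1−x)·R_p = 10.17 kΩ.
R_L loads the lower segment: effective lower R = 2.182 kΩ.
Loaded-divider output: V_out = 34.2 × 0.1766 = 6.041 V.
(Unloaded: V_out = x·V_supply = 6.60 V.)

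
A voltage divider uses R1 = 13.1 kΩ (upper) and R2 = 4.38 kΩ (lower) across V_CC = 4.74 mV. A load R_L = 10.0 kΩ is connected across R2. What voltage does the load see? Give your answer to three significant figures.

V_out ≈ 0.894 mV

The load sits in parallel with R2, giving an effective lower resistance R2' = R2·R_L/(R2+R_L) = 3.046 kΩ.
Now apply the divider: V_out = 4.74 × 0.1886 = 0.8942 mV.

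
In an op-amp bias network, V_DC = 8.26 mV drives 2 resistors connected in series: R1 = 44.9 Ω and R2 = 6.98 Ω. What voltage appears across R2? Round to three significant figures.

ΣR = 44.9 + 6.98 = 51.88 Ω.
V = V_DC · R/ΣR = 8.26 × 0.1345 = 1.111 mV.

V ≈ 1.11 mV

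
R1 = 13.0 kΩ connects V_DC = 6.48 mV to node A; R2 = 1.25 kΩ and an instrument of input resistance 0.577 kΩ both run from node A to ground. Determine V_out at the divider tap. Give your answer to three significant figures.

First combine the lower leg with the load: R2 ‖ R_L = 0.3948 kΩ.
Now apply the divider: V_out = 6.48 × 0.02947 = 0.1910 mV.

V_out ≈ 0.191 mV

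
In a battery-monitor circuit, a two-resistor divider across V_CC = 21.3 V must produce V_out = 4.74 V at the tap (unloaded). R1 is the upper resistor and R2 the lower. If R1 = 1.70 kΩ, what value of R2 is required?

R2 ≈ 0.487 kΩ

Required fraction k = V_out/V_CC = 0.2225.
Rearranging, R2 = R1·k/(1−k) = 1.70 × 0.2862 = 0.4866 kΩ.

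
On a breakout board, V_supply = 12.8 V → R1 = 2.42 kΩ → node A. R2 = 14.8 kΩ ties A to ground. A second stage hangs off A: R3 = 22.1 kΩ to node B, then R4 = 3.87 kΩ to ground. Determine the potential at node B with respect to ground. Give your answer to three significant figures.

The second stage (R3 + R4 = 25.97 kΩ) loads node A in parallel with R2.
R2 ‖ (R3+R4) = 9.427 kΩ.
So V_A = 12.8 × 0.7957 = 10.19 V.
Stage 2 is unloaded, so V_B = V_A · R4/(R3+R4) = 10.19 × 3.87/25.97 = 1.518 V.

V_B ≈ 1.52 V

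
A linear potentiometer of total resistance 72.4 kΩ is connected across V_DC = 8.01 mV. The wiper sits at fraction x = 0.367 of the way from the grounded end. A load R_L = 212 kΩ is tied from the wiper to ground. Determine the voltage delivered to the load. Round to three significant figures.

V_out ≈ 2.72 mV

Split the track: R_lower = x·R_p = 26.57 kΩ, R_upper = (1−x)·R_p = 45.83 kΩ.
Lower segment in parallel with the load: 26.57 ‖ 212 = 23.61 kΩ.
V_out = 8.01 × 23.61/(45.83 + 23.61) = 2.724 mV.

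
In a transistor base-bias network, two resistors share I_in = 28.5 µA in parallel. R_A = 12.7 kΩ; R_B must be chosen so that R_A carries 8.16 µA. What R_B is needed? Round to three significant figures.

R_B ≈ 5.09 kΩ

The fraction through R_A equals R_B/(R_A+R_B).
With f = 0.2863, R_B = R_A · f/(1−f) = 12.7 × 0.4012 = 5.095 kΩ.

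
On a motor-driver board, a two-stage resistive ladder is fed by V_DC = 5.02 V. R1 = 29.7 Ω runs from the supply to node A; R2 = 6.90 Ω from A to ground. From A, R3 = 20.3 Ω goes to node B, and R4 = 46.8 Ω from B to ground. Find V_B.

V_B ≈ 0.609 V

Looking into the second stage from A: R3 + R4 = 67.10 Ω appears in parallel with R2.
R2 ‖ (R3+R4) = 6.257 Ω.
First divider: V_A = V_DC · 6.257/(29.7 + 6.257) = 0.8735 V.
Stage 2 is unloaded, so V_B = V_A · R4/(R3+R4) = 0.8735 × 46.8/67.10 = 0.6092 V.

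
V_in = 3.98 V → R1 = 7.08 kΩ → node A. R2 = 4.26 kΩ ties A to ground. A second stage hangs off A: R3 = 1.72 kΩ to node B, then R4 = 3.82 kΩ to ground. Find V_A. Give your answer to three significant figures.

Looking into the second stage from A: R3 + R4 = 5.540 kΩ appears in parallel with R2.
R2 ‖ (R3+R4) = 2.408 kΩ.
V_A = 3.98 × 2.408/(7.08 + 2.408) = 1.010 V.

V_A ≈ 1.01 V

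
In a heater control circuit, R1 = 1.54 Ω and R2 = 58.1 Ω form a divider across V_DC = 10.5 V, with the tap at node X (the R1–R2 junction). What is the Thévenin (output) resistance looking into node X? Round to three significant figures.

Looking into X with the source shorted: R_th = R1·R2/(R1+R2) = 1.540 × 58.1/59.64 = 1.500 Ω.

R_th ≈ 1.50 Ω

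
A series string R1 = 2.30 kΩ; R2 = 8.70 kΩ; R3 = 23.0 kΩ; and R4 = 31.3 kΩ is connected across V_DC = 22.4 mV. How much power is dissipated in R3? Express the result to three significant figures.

Series current I = V_DC/ΣR = 22.4/65.30 = 0.3430 µA.
V(R3) = I·R = 7.890 mV; P = V·I = 7.890 × 0.3430 = 2.706 nW.

P ≈ 2.71 nW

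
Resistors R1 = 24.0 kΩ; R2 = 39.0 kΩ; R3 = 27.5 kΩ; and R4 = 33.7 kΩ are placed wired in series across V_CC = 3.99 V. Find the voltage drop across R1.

V ≈ 0.771 V

Series total: ΣR = 24.0 + 39.0 + 27.5 + 33.7 = 124.2 kΩ.
Voltage divider: V = V_CC · (24.00 / 124.2) = 3.99 × 0.1932 = 0.7710 V.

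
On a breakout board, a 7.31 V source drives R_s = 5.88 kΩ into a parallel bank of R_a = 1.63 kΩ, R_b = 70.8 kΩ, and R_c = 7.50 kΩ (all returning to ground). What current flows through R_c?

I ≈ 0.178 mA

Equivalent of the parallel group: R_p = 1.314 kΩ.
V_A by voltage divider: V_A = 7.31 × 1.314/(5.88 + 1.314) = 1.335 V.
Branch current I = V_A/R_c = 1.335/7.50 = 0.1780 mA.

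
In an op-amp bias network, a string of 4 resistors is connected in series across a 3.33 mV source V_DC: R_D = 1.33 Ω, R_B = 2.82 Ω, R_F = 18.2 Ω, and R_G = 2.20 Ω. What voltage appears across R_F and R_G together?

V ≈ 2.77 mV

Series total: ΣR = 1.33 + 2.82 + 18.2 + 2.20 = 24.55 Ω.
R_{R_F..R_G} = 18.2 + 2.20 = 20.40 Ω.
V = V_DC · R/ΣR = 3.33 × 0.8310 = 2.767 mV.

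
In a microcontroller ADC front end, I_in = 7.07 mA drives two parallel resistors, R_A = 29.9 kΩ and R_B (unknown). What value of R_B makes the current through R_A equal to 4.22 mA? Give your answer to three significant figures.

In a two-way split, I_A/I_in = R_B/(R_A + R_B).
With f = 0.5969, R_B = R_A · f/(1−f) = 29.9 × 1.481 = 44.27 kΩ.

R_B ≈ 44.3 kΩ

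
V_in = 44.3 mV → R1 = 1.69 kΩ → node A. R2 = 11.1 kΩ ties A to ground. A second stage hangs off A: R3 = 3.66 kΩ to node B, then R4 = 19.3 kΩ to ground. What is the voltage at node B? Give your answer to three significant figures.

V_B ≈ 30.4 mV

The second stage (R3 + R4 = 22.96 kΩ) loads node A in parallel with R2.
Effective lower resistance at A: R2 ‖ 22.96 = 7.483 kΩ.
First divider: V_A = V_in · 7.483/(1.69 + 7.483) = 36.14 mV.
V_B = V_A × 0.8406 = 30.38 mV.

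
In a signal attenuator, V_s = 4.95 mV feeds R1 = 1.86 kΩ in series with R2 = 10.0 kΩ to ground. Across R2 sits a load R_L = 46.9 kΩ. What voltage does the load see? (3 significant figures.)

The load sits in parallel with R2, giving an effective lower resistance R2' = R2·R_L/(R2+R_L) = 8.243 kΩ.
Now apply the divider: V_out = 4.95 × 0.8159 = 4.039 mV.

V_out ≈ 4.04 mV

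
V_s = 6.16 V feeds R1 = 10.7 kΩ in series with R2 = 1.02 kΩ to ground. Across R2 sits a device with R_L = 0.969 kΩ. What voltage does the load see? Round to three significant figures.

The load sits in parallel with R2, giving an effective lower resistance R2' = R2·R_L/(R2+R_L) = 0.4969 kΩ.
Voltage divider with the loaded lower leg: V_out = 6.16 × 0.4969/(10.7 + 0.4969) = 6.16 × 0.04438 = 0.2734 V.

V_out ≈ 0.273 V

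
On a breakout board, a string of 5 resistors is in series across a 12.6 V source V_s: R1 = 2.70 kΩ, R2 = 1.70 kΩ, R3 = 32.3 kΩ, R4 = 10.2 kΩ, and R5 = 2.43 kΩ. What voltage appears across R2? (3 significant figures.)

Total series resistance ΣR = 2.70 + 1.70 + 32.3 + 10.2 + 2.43 = 49.33 kΩ.
V = V_s · R/ΣR = 12.6 × 0.03446 = 0.4342 V.

V ≈ 0.434 V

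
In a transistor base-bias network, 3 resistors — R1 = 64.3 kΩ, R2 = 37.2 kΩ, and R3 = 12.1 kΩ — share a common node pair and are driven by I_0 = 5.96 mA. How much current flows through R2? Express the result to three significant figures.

I ≈ 1.28 mA

Conductances: ΣG = 1/64.3 + 1/37.2 + 1/12.1 = 0.1251 (1/kΩ).
Current divider: I(R2) = I_0 · G_k/ΣG = 5.96 × (0.02688/0.1251) = 5.96 × 0.2149 = 1.281 mA.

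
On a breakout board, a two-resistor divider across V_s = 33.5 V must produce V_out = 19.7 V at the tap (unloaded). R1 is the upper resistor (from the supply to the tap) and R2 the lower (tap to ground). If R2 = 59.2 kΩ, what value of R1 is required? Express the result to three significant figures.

R1 ≈ 41.5 kΩ

V_out/V_s = R2/(R1+R2) = 0.5881.
Rearranging, R1 = R2·(1−k)/k = 59.2 × 0.7005 = 41.47 kΩ.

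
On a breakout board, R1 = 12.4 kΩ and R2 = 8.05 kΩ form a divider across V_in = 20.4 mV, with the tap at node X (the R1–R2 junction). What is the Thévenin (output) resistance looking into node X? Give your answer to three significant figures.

R_th ≈ 4.88 kΩ

Looking into X with the source shorted: R_th = R1·R2/(R1+R2) = 12.40 × 8.05/20.45 = 4.881 kΩ.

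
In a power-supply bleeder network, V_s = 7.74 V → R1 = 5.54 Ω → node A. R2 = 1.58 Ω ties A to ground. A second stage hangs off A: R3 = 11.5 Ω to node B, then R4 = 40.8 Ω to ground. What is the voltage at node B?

V_B ≈ 1.31 V

Looking into the second stage from A: R3 + R4 = 52.30 Ω appears in parallel with R2.
Effective lower resistance at A: R2 ‖ 52.30 = 1.534 Ω.
First divider: V_A = V_s · 1.534/(5.54 + 1.534) = 1.678 V.
V_B = V_A × 0.7801 = 1.309 V.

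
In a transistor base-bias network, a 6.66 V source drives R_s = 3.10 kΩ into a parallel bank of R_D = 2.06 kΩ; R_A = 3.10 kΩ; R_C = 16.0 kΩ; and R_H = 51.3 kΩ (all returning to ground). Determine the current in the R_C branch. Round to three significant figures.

Equivalent of the parallel group: R_p = 1.124 kΩ.
Node voltage V_A = V_s · R_p/(R_s + R_p) = 6.66 × 0.2660 = 1.772 V.
I(R_C) = V_A / R_C = 1.772/16.0 = 0.1107 mA.

I ≈ 0.111 mA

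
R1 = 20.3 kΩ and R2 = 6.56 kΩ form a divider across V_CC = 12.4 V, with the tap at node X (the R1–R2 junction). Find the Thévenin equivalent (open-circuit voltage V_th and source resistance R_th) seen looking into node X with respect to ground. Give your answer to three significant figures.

V_th ≈ 3.03 V, R_th ≈ 4.96 kΩ

V_th is the unloaded tap voltage: V_CC · R2/(R1+R2) = 12.4 × 0.2442 = 3.028 V.
Looking into X with the source shorted: R_th = R1·R2/(R1+R2) = 20.30 × 6.56/26.86 = 4.958 kΩ.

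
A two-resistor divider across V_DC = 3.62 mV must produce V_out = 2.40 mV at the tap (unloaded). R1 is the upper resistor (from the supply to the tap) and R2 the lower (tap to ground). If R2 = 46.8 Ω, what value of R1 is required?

R1 ≈ 23.8 Ω

V_out/V_DC = R2/(R1+R2) = 0.6630.
R1 = R2·(1/k − 1) = 46.8 × 0.5083 = 23.79 Ω.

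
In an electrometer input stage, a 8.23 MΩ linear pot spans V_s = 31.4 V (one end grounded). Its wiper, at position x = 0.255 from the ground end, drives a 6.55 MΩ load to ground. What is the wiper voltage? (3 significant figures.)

V_out ≈ 6.46 V

Lower segment x·R_p = 2.099 MΩ; upper segment (1−x)·R_p = 6.131 MΩ.
(x·R_p) ‖ R_L = 1.589 MΩ.
Loaded-divider output: V_out = 31.4 × 0.2059 = 6.464 V.
(Unloaded: V_out = x·V_s = 8.01 V.)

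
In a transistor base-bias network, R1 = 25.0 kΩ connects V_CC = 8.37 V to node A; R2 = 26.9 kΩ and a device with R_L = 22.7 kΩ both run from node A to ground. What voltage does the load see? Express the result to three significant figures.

V_out ≈ 2.76 V

The load sits in parallel with R2, giving an effective lower resistance R2' = R2·R_L/(R2+R_L) = 12.31 kΩ.
Then V_out = V_CC · R2'/(R1 + R2') = 8.37 × 12.31/37.31 = 2.762 V.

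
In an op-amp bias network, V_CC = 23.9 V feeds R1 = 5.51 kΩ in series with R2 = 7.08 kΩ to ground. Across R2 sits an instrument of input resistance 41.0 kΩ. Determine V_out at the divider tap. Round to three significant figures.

The load sits in parallel with R2, giving an effective lower resistance R2' = R2·R_L/(R2+R_L) = 6.037 kΩ.
Voltage divider with the loaded lower leg: V_out = 23.9 × 6.037/(5.51 + 6.037) = 23.9 × 0.5228 = 12.50 V.
(Unloaded it would be 13.4 V; the load pulls it down.)

V_out ≈ 12.5 V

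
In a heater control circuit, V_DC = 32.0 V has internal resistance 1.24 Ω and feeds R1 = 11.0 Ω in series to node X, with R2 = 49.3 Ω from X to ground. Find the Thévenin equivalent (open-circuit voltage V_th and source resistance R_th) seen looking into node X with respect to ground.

R1' = 1.24 + 11.0 = 12.24 Ω (source resistance + R1).
Open-circuit (no load on X): V_th = V_DC · R2/(R1' + R2) = 32.0 × 49.3/(12.24 + 49.3) = 25.64 V.
Looking into X with the source shorted: R_th = R1'·R2/(R1'+R2) = 12.24 × 49.3/61.54 = 9.806 Ω.

V_th ≈ 25.6 V, R_th ≈ 9.81 Ω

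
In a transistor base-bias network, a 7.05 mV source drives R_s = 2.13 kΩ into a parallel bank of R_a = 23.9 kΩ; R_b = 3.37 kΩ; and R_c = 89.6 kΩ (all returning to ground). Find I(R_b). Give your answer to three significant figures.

Parallel bank: R_p = 1/(1/23.9 + 1/3.37 + 1/89.6) = 2.859 kΩ.
Node voltage V_A = V_s · R_p/(R_s + R_p) = 7.05 × 0.5731 = 4.040 mV.
Branch current I = V_A/R_b = 4.040/3.37 = 1.199 µA.
(Check via current divider: I_total = 1.413 µA; share G_k/ΣG = 0.8485 → same result.)

I ≈ 1.20 µA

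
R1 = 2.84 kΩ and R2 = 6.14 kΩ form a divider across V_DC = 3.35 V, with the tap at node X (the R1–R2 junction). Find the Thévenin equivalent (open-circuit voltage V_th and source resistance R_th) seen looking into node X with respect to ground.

V_th ≈ 2.29 V, R_th ≈ 1.94 kΩ

V_th is the unloaded tap voltage: V_DC · R2/(R1+R2) = 3.35 × 0.6837 = 2.291 V.
With V_DC suppressed (replaced by a short), R_th = R1 ‖ R2 = (2.840 × 6.14)/(2.840 + 6.14) = 1.942 kΩ.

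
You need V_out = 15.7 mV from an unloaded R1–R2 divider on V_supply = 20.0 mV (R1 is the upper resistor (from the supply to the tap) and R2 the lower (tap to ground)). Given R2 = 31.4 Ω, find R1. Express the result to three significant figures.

The divider ratio is R2/(R1+R2) = 15.7/20.0 = 0.7850.
Rearranging, R1 = R2·(1−k)/k = 31.4 × 0.2739 = 8.600 Ω.

R1 ≈ 8.60 Ω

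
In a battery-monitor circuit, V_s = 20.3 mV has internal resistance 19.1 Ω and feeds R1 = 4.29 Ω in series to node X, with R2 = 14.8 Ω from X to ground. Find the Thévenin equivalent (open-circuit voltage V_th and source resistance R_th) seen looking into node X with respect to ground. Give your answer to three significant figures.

V_th ≈ 7.87 mV, R_th ≈ 9.06 Ω

R1' = 19.1 + 4.29 = 23.39 Ω (source resistance + R1).
With X open, the divider is unloaded: V_th = 20.3 × 14.8/38.19 = 7.867 mV.
Zeroing V_s shorts the top of R1' to ground, so R_th = R1' ‖ R2 = 9.064 Ω.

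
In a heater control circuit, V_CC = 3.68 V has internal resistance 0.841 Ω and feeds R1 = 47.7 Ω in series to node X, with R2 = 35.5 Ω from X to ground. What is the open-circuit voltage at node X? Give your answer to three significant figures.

R1' = 0.841 + 47.7 = 48.54 Ω (source resistance + R1).
With X open, the divider is unloaded: V_th = 3.68 × 35.5/84.04 = 1.554 V.

V_th ≈ 1.55 V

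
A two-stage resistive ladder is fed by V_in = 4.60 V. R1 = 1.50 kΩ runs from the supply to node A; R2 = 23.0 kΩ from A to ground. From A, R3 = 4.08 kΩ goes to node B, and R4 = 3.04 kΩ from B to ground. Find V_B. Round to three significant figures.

Node A sees R2 in parallel with the series input of stage 2, R3 + R4 = 7.120 kΩ.
Effective lower resistance at A: R2 ‖ 7.120 = 5.437 kΩ.
V_A = 4.60 × 5.437/(1.50 + 5.437) = 3.605 V.
V_B = V_A × 0.4270 = 1.539 V.

V_B ≈ 1.54 V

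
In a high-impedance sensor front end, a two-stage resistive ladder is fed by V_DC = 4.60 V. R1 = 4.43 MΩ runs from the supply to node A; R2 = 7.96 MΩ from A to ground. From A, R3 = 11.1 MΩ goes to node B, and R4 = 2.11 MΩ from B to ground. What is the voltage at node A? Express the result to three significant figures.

V_A ≈ 2.43 V

The second stage (R3 + R4 = 13.21 MΩ) loads node A in parallel with R2.
R2 ‖ (R3+R4) = 4.967 MΩ.
So V_A = 4.60 × 0.5286 = 2.431 V.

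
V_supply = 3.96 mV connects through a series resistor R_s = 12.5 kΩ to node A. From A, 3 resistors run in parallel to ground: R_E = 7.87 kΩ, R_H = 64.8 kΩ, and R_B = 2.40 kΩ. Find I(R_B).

I ≈ 0.207 µA

Parallel bank: R_p = 1/(1/7.87 + 1/64.8 + 1/2.40) = 1.788 kΩ.
Node voltage V_A = V_supply · R_p/(R_s + R_p) = 3.96 × 0.1252 = 0.4956 mV.
I(R_B) = V_A / R_B = 0.4956/2.40 = 0.2065 µA.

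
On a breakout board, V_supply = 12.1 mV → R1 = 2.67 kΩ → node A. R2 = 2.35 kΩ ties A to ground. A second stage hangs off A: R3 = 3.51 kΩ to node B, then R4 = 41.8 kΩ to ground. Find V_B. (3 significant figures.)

Looking into the second stage from A: R3 + R4 = 45.31 kΩ appears in parallel with R2.
Effective lower resistance at A: R2 ‖ 45.31 = 2.234 kΩ.
So V_A = 12.1 × 0.4556 = 5.512 mV.
V_B = V_A × 0.9225 = 5.085 mV.

V_B ≈ 5.09 mV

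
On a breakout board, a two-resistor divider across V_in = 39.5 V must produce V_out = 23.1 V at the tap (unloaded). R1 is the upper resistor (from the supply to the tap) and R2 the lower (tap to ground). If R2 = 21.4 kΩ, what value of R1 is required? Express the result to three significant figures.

R1 ≈ 15.2 kΩ

V_out/V_in = R2/(R1+R2) = 0.5848.
R1 = R2·(1/k − 1) = 21.4 × 0.7100 = 15.19 kΩ.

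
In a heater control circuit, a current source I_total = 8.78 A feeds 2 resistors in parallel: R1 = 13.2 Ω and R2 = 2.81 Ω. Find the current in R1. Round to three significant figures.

I ≈ 1.54 A

Two-branch current divider: I_k = I_total · R_other/(R_1 + R_2).
So I = 8.78 × 2.81/16.01 = 1.541 A.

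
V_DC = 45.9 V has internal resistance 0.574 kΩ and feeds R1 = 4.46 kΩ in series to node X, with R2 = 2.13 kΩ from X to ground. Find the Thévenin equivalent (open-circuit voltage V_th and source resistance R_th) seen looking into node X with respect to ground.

V_th ≈ 13.6 V, R_th ≈ 1.50 kΩ

R1' = 0.574 + 4.46 = 5.034 kΩ (source resistance + R1).
With X open, the divider is unloaded: V_th = 45.9 × 2.13/7.164 = 13.65 V.
Looking into X with the source shorted: R_th = R1'·R2/(R1'+R2) = 5.034 × 2.13/7.164 = 1.497 kΩ.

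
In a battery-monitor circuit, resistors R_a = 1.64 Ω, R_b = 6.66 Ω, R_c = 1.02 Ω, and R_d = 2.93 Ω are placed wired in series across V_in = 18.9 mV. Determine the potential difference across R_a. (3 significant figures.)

V ≈ 2.53 mV

Total series resistance ΣR = 1.64 + 6.66 + 1.02 + 2.93 = 12.25 Ω.
Voltage divider: V = V_in · (1.640 / 12.25) = 18.9 × 0.1339 = 2.530 mV.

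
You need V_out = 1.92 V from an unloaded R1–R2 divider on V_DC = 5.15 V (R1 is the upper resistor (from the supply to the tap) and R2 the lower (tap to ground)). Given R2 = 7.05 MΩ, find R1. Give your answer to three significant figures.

The divider ratio is R2/(R1+R2) = 1.92/5.15 = 0.3728.
So R1 = R2 · (V_DC/V_out − 1) = 7.05 × (5.15/1.92 − 1) = 7.05 × 1.682 = 11.86 MΩ.

R1 ≈ 11.9 MΩ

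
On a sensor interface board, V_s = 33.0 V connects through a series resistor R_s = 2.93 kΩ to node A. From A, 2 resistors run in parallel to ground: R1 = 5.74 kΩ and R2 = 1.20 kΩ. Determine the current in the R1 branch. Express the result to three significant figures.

I ≈ 1.45 mA

Parallel bank: R_p = 1/(1/5.74 + 1/1.20) = 0.9925 kΩ.
V_A = 33.0 × 0.9925/3.923 = 8.350 V.
Branch current I = V_A/R1 = 8.350/5.74 = 1.455 mA.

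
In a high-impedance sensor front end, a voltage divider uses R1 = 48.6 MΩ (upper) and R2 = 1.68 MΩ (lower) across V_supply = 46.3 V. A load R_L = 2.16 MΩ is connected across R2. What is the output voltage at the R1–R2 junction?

R2 ‖ R_L = (1.68 × 2.16)/(1.68 + 2.16) = 0.9450 MΩ.
Voltage divider with the loaded lower leg: V_out = 46.3 × 0.9450/(48.6 + 0.9450) = 46.3 × 0.01907 = 0.8831 V.

V_out ≈ 0.883 V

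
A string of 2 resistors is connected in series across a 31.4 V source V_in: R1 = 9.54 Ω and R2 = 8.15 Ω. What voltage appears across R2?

V ≈ 14.5 V

ΣR = 9.54 + 8.15 = 17.69 Ω.
By the voltage-divider rule, V = 31.4 × 8.150/17.69 = 14.47 V.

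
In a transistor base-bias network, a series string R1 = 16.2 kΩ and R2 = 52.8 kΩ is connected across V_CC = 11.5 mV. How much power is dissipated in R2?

P ≈ 1.47 nW

ΣR = 69.00 kΩ → I = 11.5/69.00 = 0.1667 µA.
P(R2) = I²·R2 = (0.1667)² × 52.8 = 1.467 nW.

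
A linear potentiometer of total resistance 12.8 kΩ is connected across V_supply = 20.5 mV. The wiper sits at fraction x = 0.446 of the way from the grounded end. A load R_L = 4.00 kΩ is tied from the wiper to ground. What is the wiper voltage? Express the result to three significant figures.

Lower segment x·R_p = 5.709 kΩ; upper segment (1−x)·R_p = 7.091 kΩ.
(x·R_p) ‖ R_L = 2.352 kΩ.
Then V_out = V_supply · 2.352/(7.091 + 2.352) = 5.106 mV.

V_out ≈ 5.11 mV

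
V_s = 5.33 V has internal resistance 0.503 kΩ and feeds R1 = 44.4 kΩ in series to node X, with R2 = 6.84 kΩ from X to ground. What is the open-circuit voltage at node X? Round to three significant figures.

V_th ≈ 0.705 V

R1' = 0.503 + 44.4 = 44.90 kΩ (source resistance + R1).
Open-circuit (no load on X): V_th = V_s · R2/(R1' + R2) = 5.33 × 6.84/(44.90 + 6.84) = 0.7046 V.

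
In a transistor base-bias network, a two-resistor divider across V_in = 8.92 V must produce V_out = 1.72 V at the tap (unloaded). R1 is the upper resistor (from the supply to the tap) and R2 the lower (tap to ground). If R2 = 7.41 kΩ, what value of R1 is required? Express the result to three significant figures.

V_out/V_in = R2/(R1+R2) = 0.1928.
So R1 = R2 · (V_in/V_out − 1) = 7.41 × (8.92/1.72 − 1) = 7.41 × 4.186 = 31.02 kΩ.

R1 ≈ 31.0 kΩ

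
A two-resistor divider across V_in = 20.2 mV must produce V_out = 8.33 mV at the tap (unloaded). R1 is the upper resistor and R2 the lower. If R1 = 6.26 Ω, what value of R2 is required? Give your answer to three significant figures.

Required fraction k = V_out/V_in = 0.4124.
So R2 = R1 · V_out/(V_in − V_out) = 6.26 × 8.33/(20.2 − 8.33) = 6.26 × 0.7018 = 4.393 Ω.

R2 ≈ 4.39 Ω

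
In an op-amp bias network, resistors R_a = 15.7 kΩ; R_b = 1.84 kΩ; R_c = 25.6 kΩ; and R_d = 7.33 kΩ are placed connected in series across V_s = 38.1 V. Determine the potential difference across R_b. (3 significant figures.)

Series total: ΣR = 15.7 + 1.84 + 25.6 + 7.33 = 50.47 kΩ.
By the voltage-divider rule, V = 38.1 × 1.840/50.47 = 1.389 V.

V ≈ 1.39 V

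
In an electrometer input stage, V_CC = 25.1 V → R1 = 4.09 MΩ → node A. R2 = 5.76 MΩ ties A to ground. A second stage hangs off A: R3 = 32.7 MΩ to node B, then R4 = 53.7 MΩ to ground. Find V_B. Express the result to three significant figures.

V_B ≈ 8.88 V

Looking into the second stage from A: R3 + R4 = 86.40 MΩ appears in parallel with R2.
Effective lower resistance at A: R2 ‖ 86.40 = 5.400 MΩ.
V_A = 25.1 × 5.400/(4.09 + 5.400) = 14.28 V.
V_B = V_A × 0.6215 = 8.877 V.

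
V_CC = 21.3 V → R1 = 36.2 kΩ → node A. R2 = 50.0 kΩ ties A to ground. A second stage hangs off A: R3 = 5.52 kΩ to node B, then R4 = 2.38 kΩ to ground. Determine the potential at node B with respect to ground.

V_B ≈ 1.02 V

Node A sees R2 in parallel with the series input of stage 2, R3 + R4 = 7.900 kΩ.
R2 ‖ (R3+R4) = 6.822 kΩ.
First divider: V_A = V_CC · 6.822/(36.2 + 6.822) = 3.378 V.
Then the unloaded second divider: V_B = V_A × R4/(R3+R4) = 3.378 × 0.3013 = 1.018 V.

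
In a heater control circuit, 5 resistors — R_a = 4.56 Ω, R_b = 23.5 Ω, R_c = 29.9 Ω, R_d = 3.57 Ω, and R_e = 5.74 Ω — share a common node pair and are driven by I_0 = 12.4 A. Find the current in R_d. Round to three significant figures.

I ≈ 4.63 A

Total conductance ΣG = 1/4.56 + 1/23.5 + 1/29.9 + 1/3.57 + 1/5.74 = 0.7496 (units of 1/Ω).
By the current-divider rule, I = I_0 · G_k/ΣG = 12.4 × 0.3737 = 4.634 A.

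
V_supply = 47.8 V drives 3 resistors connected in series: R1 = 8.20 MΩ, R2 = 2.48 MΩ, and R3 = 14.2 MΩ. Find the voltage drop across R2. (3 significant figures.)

V ≈ 4.76 V

Series total: ΣR = 8.20 + 2.48 + 14.2 = 24.88 MΩ.
V = V_supply · R/ΣR = 47.8 × 0.09968 = 4.765 V.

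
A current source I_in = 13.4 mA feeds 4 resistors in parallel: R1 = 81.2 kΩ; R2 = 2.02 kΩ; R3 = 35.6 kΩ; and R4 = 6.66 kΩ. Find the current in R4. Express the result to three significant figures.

ΣG = 1/81.2 + 1/2.02 + 1/35.6 + 1/6.66 = 0.6856.
By the current-divider rule, I = I_in · G_k/ΣG = 13.4 × 0.2190 = 2.935 mA.

I ≈ 2.93 mA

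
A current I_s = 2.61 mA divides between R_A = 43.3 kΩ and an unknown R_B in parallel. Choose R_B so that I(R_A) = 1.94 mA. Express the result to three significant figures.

Two-branch current divider: I_A = I_s · R_B/(R_A + R_B).
1.94/2.61 = R_B/(R_A + R_B) → R_B = R_A · (0.7433)/(1 − 0.7433) = 43.3 × 2.896 = 125.4 kΩ.

R_B ≈ 125 kΩ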